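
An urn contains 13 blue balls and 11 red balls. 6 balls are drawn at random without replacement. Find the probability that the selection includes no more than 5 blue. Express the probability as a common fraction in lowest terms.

3020/3059

There are C(24,6) = 134596 ways to choose the 6.
The complement is exactly 6 blue: C(13,6)·C(11,0) = 1716.
Probability = 1 − 1716/134596 = 132880/134596 = 3020/3059.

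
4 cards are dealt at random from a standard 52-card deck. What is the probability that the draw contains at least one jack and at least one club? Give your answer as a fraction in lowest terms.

There are C(52,4) = 270725 possible draws.
By inclusion-exclusion on the complements, draws missing all jacks or all clubs: C(48,4) + C(39,4) − C(36,4) = 194580 + 82251 − 58905 = 217926.
So draws with at least one of each: 270725 − 217926 = 52799, probability 52799/270725.

52799/270725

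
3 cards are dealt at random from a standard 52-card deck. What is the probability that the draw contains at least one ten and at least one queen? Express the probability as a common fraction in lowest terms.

There are C(52,3) = 22100 possible draws.
By inclusion-exclusion on the complements, draws missing all tens or all queens: C(48,3) + C(48,3) − C(44,3) = 17296 + 17296 − 13244 = 21348.
So draws with at least one of each: 22100 − 21348 = 752, probability 752/22100 = 188/5525.

188/5525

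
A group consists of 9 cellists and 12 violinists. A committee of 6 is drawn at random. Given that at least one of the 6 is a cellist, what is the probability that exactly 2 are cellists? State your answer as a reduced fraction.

297/889

Work in counts. Selections with at least one cellist: C(21,6) − C(12,6) = 54264 − 924 = 53340.
Of those, selections where exactly 2 are cellists: C(9,2)·C(12,4) = 36·495 = 17820.
Conditional probability = 17820/53340 = 297/889.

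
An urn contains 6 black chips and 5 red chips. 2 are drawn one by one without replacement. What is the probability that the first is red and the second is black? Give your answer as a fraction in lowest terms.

Multiply the conditional probabilities at each draw: 5/11 · 6/10 = 30/110 = 3/11.

3/11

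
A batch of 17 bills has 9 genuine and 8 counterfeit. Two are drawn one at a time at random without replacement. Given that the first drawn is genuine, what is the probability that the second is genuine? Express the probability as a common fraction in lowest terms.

1/2

After removing one genuine, 16 remain: 8 genuine and 8 counterfeit.
So the probability the next is genuine is 8/16 = 1/2.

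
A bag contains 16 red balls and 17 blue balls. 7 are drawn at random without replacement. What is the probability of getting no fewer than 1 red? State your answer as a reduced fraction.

48325/48546

There are C(33,7) = 4272048 ways to choose the 7.
The complement is all 7 are blue: C(17,7) = 19448.
Probability = 1 − 19448/4272048 = 4252600/4272048 = 48325/48546.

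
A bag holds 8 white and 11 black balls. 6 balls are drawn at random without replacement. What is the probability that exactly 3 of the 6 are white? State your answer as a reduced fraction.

110/323

There are C(19,6) = 27132 ways to choose 6 from 19.
Selections with exactly 3 white: choose 3 of the 8 white and 3 of the 11 black, C(8,3)·C(11,3) = 56·165 = 9240.
Probability = 9240/27132 = 110/323.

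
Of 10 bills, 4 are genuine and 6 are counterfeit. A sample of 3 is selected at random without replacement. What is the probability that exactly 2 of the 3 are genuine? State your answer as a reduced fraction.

The sample space is all 3-subsets of the 10: C(10,3) = 120.
Selections with exactly 2 genuine: choose 2 of the 4 genuine and 1 of the 6 counterfeit, C(4,2)·C(6,1) = 6·6 = 36.
Probability = 36/120 = 3/10.

3/10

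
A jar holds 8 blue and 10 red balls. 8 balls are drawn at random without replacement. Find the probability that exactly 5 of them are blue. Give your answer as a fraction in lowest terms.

Total number of selections: C(18,8) = 43758.
Selections with exactly 5 blue: choose 5 of the 8 blue and 3 of the 10 red, C(8,5)·C(10,3) = 56·120 = 6720.
Probability = 6720/43758 = 1120/7293.

1120/7293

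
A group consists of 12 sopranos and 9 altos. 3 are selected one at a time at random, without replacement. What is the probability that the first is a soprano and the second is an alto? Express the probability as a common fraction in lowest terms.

Multiply the conditional probabilities at each draw: 12/21 · 9/20 = 108/420 = 9/35.

9/35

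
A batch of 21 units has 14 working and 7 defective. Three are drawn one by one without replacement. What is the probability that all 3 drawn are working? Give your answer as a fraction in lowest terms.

Multiply the conditional probabilities at each draw: 14/21 · 13/20 · 12/19 = 2184/7980 = 26/95.

26/95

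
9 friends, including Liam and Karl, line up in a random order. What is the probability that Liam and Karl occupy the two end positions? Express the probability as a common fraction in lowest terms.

1/36

There are 9! = 362880 arrangements.
Place Liam and Karl at the ends in 2 ways, arrange the remaining 7 in 7! = 5040 ways: 2·5040 = 10080.
Probability = 10080/362880 = 1/36.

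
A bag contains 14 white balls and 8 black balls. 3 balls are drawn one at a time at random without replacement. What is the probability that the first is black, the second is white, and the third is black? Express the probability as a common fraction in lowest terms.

14/165

Multiply the conditional probabilities at each draw: 8/22 · 14/21 · 7/20 = 784/9240 = 14/165.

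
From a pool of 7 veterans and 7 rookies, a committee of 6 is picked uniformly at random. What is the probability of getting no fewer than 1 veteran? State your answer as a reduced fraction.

Total selections: C(14,6) = 3003.
The complement is all 6 are rookies: C(7,6) = 7.
Probability = 1 − 7/3003 = 2996/3003 = 428/429.

428/429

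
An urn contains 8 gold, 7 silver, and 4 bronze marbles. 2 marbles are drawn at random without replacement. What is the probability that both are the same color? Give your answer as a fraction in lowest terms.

There are C(19,2) = 171 ways to draw 2 marbles.
All same color: C(8,2) + C(7,2) + C(4,2) = 28 + 21 + 6 = 55.
Probability = 55/171.

55/171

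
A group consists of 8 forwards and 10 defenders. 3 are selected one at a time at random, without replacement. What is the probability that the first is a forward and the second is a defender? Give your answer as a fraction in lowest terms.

Multiply the conditional probabilities at each draw: 8/18 · 10/17 = 80/306 = 40/153.

40/153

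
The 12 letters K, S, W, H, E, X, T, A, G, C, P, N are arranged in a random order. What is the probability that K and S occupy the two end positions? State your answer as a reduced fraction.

1/66

There are 12! = 479001600 arrangements.
Place K and S at the ends in 2 ways, arrange the remaining 10 in 10! = 3628800 ways: 2·3628800 = 7257600.
Probability = 7257600/479001600 = 1/66.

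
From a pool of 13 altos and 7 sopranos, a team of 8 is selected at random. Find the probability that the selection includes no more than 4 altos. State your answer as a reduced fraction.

81/323

There are C(20,8) = 125970 ways to choose the 8.
Favorable selections (no more than 4 altos): C(13,1)·C(7,7) + C(13,2)·C(7,6) + C(13,3)·C(7,5) + C(13,4)·C(7,4) = 13 + 546 + 6006 + 25025 = 31590.
Probability = 31590/125970 = 81/323.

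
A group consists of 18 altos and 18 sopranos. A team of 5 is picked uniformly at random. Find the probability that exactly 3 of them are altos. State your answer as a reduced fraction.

Total number of selections: C(36,5) = 376992.
Selections with exactly 3 altos: choose 3 of the 18 altos and 2 of the 18 sopranos, C(18,3)·C(18,2) = 816·153 = 124848.
Probability = 124848/376992 = 51/154.

51/154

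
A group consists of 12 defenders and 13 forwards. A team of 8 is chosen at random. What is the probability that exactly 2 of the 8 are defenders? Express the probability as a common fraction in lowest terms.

The sample space is all 8-subsets of the 25: C(25,8) = 1081575.
Selections with exactly 2 defenders: choose 2 of the 12 defenders and 6 of the 13 forwards, C(12,2)·C(13,6) = 66·1716 = 113256.
Probability = 113256/1081575 = 1144/10925.

1144/10925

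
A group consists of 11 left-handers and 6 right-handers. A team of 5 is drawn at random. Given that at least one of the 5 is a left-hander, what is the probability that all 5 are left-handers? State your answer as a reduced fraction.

Work in counts. Selections with at least one left-hander: C(17,5) − C(6,5) = 6188 − 6 = 6182.
Of those, selections where all 5 are left-handers: C(11,5) = 462.
Conditional probability = 462/6182 = 21/281.

21/281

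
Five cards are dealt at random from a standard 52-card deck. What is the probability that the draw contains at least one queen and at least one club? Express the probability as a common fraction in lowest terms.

229297/866320

There are C(52,5) = 2598960 possible draws.
By inclusion-exclusion on the complements, draws missing all queens or all clubs: C(48,5) + C(39,5) − C(36,5) = 1712304 + 575757 − 376992 = 1911069.
So draws with at least one of each: 2598960 − 1911069 = 687891, probability 687891/2598960 = 229297/866320.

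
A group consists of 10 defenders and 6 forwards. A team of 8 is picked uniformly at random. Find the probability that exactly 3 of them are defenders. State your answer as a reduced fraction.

8/143

The sample space is all 8-subsets of the 16: C(16,8) = 12870.
Selections with exactly 3 defenders: choose 3 of the 10 defenders and 5 of the 6 forwards, C(10,3)·C(6,5) = 120·6 = 720.
Probability = 720/12870 = 8/143.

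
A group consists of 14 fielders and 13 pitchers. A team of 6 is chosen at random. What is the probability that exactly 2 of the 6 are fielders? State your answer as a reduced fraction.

91/414

The sample space is all 6-subsets of the 27: C(27,6) = 296010.
Selections with exactly 2 fielders: choose 2 of the 14 fielders and 4 of the 13 pitchers, C(14,2)·C(13,4) = 91·715 = 65065.
Probability = 65065/296010 = 91/414.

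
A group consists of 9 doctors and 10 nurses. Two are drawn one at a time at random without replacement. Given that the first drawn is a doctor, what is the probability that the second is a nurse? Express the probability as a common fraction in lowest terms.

After removing one doctor, 18 remain: 8 doctors and 10 nurses.
So the probability the next is a nurse is 10/18 = 5/9.

5/9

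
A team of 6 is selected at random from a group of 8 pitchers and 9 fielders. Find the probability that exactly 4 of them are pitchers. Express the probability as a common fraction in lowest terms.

The sample space is all 6-subsets of the 17: C(17,6) = 12376.
Selections with exactly 4 pitchers: choose 4 of the 8 pitchers and 2 of the 9 fielders, C(8,4)·C(9,2) = 70·36 = 2520.
Probability = 2520/12376 = 45/221.

45/221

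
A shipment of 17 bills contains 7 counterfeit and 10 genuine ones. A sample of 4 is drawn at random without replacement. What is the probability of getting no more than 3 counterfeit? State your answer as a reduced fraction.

67/68

Total selections: C(17,4) = 2380.
The complement is exactly 4 counterfeit: C(7,4)·C(10,0) = 35.
Probability = 1 − 35/2380 = 2345/2380 = 67/68.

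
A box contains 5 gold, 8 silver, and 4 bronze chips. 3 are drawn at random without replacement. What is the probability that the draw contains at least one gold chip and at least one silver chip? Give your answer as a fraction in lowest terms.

19/34

There are C(17,3) = 680 possible draws.
By inclusion-exclusion on the complements, draws missing all gold or all silver: C(12,3) + C(9,3) − C(4,3) = 220 + 84 − 4 = 300.
So draws with at least one of each: 680 − 300 = 380, probability 380/680 = 19/34.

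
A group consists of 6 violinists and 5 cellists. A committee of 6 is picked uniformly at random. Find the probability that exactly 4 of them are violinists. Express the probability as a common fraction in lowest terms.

The sample space is all 6-subsets of the 11: C(11,6) = 462.
Selections with exactly 4 violinists: choose 4 of the 6 violinists and 2 of the 5 cellists, C(6,4)·C(5,2) = 15·10 = 150.
Probability = 150/462 = 25/77.

25/77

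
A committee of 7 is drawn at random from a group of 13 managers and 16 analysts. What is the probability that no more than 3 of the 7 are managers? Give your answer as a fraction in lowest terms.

18784/30015

There are C(29,7) = 1560780 ways to choose the 7.
Favorable selections (no more than 3 managers): C(13,0)·C(16,7) + C(13,1)·C(16,6) + C(13,2)·C(16,5) + C(13,3)·C(16,4) = 11440 + 104104 + 340704 + 520520 = 976768.
Probability = 976768/1560780 = 18784/30015.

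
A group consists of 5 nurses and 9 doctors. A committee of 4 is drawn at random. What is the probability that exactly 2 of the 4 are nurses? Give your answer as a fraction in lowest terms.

The sample space is all 4-subsets of the 14: C(14,4) = 1001.
Selections with exactly 2 nurses: choose 2 of the 5 nurses and 2 of the 9 doctors, C(5,2)·C(9,2) = 10·36 = 360.
Probability = 360/1001.

360/1001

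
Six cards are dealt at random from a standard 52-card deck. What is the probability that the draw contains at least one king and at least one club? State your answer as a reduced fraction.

6772177/20358520

There are C(52,6) = 20358520 possible draws.
By inclusion-exclusion on the complements, draws missing all kings or all clubs: C(48,6) + C(39,6) − C(36,6) = 12271512 + 3262623 − 1947792 = 13586343.
So draws with at least one of each: 20358520 − 13586343 = 6772177, probability 6772177/20358520.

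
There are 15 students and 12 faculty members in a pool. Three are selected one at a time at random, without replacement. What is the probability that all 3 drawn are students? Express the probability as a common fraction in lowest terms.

7/45

Multiply the conditional probabilities at each draw: 15/27 · 14/26 · 13/25 = 2730/17550 = 7/45.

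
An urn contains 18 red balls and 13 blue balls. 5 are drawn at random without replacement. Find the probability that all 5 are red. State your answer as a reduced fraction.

136/2697

There are C(31,5) = 169911 possible selections.
Selections with all red: C(18,5) = 8568.
Probability = 8568/169911 = 136/2697.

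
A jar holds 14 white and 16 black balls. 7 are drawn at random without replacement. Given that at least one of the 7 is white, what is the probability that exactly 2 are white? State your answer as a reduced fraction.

3822/19465

Work in counts. Selections with at least one white: C(30,7) − C(16,7) = 2035800 − 11440 = 2024360.
Of those, selections where exactly 2 are white: C(14,2)·C(16,5) = 91·4368 = 397488.
Conditional probability = 397488/2024360 = 3822/19465.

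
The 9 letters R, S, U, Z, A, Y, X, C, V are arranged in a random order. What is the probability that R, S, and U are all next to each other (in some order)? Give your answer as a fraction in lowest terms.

1/12

There are 9! = 362880 arrangements.
Treat the three as one block: 7! placements × 3! orders within the block = 5040·6 = 30240.
Probability = 30240/362880 = 1/12.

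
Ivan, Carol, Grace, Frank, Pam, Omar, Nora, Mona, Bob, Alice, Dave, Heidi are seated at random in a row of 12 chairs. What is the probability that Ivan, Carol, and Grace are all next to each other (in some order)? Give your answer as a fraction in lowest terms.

1/22

There are 12! = 479001600 arrangements.
Treat the three as one block: 10! placements × 3! orders within the block = 3628800·6 = 21772800.
Probability = 21772800/479001600 = 1/22.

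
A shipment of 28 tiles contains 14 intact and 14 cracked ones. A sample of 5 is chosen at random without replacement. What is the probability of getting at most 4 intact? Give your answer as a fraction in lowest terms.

There are C(28,5) = 98280 ways to choose the 5.
Favorable selections (at most 4 intact): C(14,0)·C(14,5) + C(14,1)·C(14,4) + C(14,2)·C(14,3) + C(14,3)·C(14,2) + C(14,4)·C(14,1) = 2002 + 14014 + 33124 + 33124 + 14014 = 96278.
Probability = 96278/98280 = 529/540.

529/540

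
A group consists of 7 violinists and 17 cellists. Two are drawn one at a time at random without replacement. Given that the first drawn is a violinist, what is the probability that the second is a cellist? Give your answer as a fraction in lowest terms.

After removing one violinist, 23 remain: 6 violinists and 17 cellists.
So the probability the next is a cellist is 17/23.

17/23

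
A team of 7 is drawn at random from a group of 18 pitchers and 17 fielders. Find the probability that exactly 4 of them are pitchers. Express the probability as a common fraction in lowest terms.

Total number of selections: C(35,7) = 6724520.
Selections with exactly 4 pitchers: choose 4 of the 18 pitchers and 3 of the 17 fielders, C(18,4)·C(17,3) = 3060·680 = 2080800.
Probability = 2080800/6724520 = 3060/9889.

3060/9889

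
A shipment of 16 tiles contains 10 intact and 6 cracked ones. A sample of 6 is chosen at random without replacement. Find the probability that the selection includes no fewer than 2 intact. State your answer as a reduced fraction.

Total selections: C(16,6) = 8008.
Count the complement (fewer than 2 intact): C(10,0)·C(6,6) + C(10,1)·C(6,5) = 1 + 60 = 61.
Probability = 1 − 61/8008 = 7947/8008.

7947/8008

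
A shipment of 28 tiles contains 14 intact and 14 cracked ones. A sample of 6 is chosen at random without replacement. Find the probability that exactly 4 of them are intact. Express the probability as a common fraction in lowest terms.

Total number of selections: C(28,6) = 376740.
Selections with exactly 4 intact: choose 4 of the 14 intact and 2 of the 14 cracked, C(14,4)·C(14,2) = 1001·91 = 91091.
Probability = 91091/376740 = 1001/4140.

1001/4140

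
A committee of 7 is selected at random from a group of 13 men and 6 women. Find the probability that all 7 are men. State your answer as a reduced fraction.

There are C(19,7) = 50388 possible selections.
Selections with all men: C(13,7) = 1716.
Probability = 1716/50388 = 11/323.

11/323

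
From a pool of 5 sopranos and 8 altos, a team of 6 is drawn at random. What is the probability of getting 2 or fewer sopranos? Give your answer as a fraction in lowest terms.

84/143

There are C(13,6) = 1716 ways to choose the 6.
Favorable selections (2 or fewer sopranos): C(5,0)·C(8,6) + C(5,1)·C(8,5) + C(5,2)·C(8,4) = 28 + 280 + 700 = 1008.
Probability = 1008/1716 = 84/143.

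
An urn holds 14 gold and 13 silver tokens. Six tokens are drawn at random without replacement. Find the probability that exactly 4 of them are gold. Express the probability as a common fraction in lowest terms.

Total number of selections: C(27,6) = 296010.
Selections with exactly 4 gold: choose 4 of the 14 gold and 2 of the 13 silver, C(14,4)·C(13,2) = 1001·78 = 78078.
Probability = 78078/296010 = 91/345.

91/345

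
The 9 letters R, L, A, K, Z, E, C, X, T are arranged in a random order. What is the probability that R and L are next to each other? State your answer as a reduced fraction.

2/9

There are 9! = 362880 arrangements.
Treat R and L as a block: 8! arrangements of the blocks × 2 orders within the block = 2·40320 = 80640.
Probability = 80640/362880 = 2/9.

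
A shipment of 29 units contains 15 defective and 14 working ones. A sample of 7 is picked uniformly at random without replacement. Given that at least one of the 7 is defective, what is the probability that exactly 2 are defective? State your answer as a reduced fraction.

Work in counts. Selections with at least one defective: C(29,7) − C(14,7) = 1560780 − 3432 = 1557348.
Of those, selections where exactly 2 are defective: C(15,2)·C(14,5) = 105·2002 = 210210.
Conditional probability = 210210/1557348 = 2695/19966.

2695/19966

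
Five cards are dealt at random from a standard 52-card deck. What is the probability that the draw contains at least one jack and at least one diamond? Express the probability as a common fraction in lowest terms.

There are C(52,5) = 2598960 possible draws.
By inclusion-exclusion on the complements, draws missing all jacks or all diamonds: C(48,5) + C(39,5) − C(36,5) = 1712304 + 575757 − 376992 = 1911069.
So draws with at least one of each: 2598960 − 1911069 = 687891, probability 687891/2598960 = 229297/866320.

229297/866320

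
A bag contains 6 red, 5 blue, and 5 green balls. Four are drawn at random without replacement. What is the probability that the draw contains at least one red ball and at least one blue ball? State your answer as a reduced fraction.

257/364

There are C(16,4) = 1820 possible draws.
By inclusion-exclusion on the complements, draws missing all red or all blue: C(10,4) + C(11,4) − C(5,4) = 210 + 330 − 5 = 535.
So draws with at least one of each: 1820 − 535 = 1285, probability 1285/1820 = 257/364.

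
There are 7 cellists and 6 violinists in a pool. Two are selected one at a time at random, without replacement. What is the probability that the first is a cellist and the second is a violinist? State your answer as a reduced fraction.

7/26

Multiply the conditional probabilities at each draw: 7/13 · 6/12 = 42/156 = 7/26.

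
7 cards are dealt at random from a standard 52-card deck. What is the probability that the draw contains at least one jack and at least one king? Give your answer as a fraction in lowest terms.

There are C(52,7) = 133784560 possible draws.
By inclusion-exclusion on the complements, draws missing all jacks or all kings: C(48,7) + C(48,7) − C(44,7) = 73629072 + 73629072 − 38320568 = 108937576.
So draws with at least one of each: 133784560 − 108937576 = 24846984, probability 24846984/133784560 = 3105873/16723070.

3105873/16723070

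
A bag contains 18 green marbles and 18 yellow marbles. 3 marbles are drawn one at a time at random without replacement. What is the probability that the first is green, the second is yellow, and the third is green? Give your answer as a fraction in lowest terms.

9/70

Multiply the conditional probabilities at each draw: 18/36 · 18/35 · 17/34 = 5508/42840 = 9/70.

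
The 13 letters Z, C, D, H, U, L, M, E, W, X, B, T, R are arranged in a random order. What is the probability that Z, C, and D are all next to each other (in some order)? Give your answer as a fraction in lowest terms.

There are 13! = 6227020800 arrangements.
Treat the three as one block: 11! placements × 3! orders within the block = 39916800·6 = 239500800.
Probability = 239500800/6227020800 = 1/26.

1/26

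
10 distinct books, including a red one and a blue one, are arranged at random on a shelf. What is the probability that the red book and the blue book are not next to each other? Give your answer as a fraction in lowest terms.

There are 10! = 3628800 arrangements.
Arrangements with the red book and the blue book adjacent: 2·9! = 725760.
So not adjacent: 3628800 − 725760 = 2903040, probability 2903040/3628800 = 4/5.

4/5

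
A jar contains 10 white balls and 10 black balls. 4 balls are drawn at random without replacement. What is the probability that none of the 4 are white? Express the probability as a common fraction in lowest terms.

There are C(20,4) = 4845 possible selections.
Selections with no white (all black): C(10,4) = 210.
Probability = 210/4845 = 14/323.

14/323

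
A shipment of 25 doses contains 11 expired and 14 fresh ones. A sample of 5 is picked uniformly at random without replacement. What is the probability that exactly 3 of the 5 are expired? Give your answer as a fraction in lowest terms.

There are C(25,5) = 53130 ways to choose 5 from 25.
Selections with exactly 3 expired: choose 3 of the 11 expired and 2 of the 14 fresh, C(11,3)·C(14,2) = 165·91 = 15015.
Probability = 15015/53130 = 13/46.

13/46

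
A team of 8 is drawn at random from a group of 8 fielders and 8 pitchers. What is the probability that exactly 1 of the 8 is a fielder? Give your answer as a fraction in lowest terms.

32/6435

Total number of selections: C(16,8) = 12870.
Selections with exactly 1 fielder: choose 1 of the 8 fielders and 7 of the 8 pitchers, C(8,1)·C(8,7) = 8·8 = 64.
Probability = 64/12870 = 32/6435.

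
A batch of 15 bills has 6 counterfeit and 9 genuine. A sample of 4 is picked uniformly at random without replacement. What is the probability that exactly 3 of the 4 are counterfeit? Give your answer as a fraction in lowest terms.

12/91

There are C(15,4) = 1365 ways to choose 4 from 15.
Selections with exactly 3 counterfeit: choose 3 of the 6 counterfeit and 1 of the 9 genuine, C(6,3)·C(9,1) = 20·9 = 180.
Probability = 180/1365 = 12/91.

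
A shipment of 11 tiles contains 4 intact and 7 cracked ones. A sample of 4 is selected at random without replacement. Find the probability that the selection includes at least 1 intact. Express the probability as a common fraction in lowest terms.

There are C(11,4) = 330 ways to choose the 4.
Favorable selections (at least 1 intact): C(4,1)·C(7,3) + C(4,2)·C(7,2) + C(4,3)·C(7,1) + C(4,4)·C(7,0) = 140 + 126 + 28 + 1 = 295.
Probability = 295/330 = 59/66.

59/66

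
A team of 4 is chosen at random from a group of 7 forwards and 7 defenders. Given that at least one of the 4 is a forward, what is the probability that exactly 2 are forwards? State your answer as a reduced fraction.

21/46

Work in counts. Selections with at least one forward: C(14,4) − C(7,4) = 1001 − 35 = 966.
Of those, selections where exactly 2 are forwards: C(7,2)·C(7,2) = 21·21 = 441.
Conditional probability = 441/966 = 21/46.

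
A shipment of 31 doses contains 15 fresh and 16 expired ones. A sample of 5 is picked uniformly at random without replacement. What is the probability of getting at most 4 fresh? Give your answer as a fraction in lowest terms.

There are C(31,5) = 169911 ways to choose the 5.
Favorable selections (at most 4 fresh): C(15,0)·C(16,5) + C(15,1)·C(16,4) + C(15,2)·C(16,3) + C(15,3)·C(16,2) + C(15,4)·C(16,1) = 4368 + 27300 + 58800 + 54600 + 21840 = 166908.
Probability = 166908/169911 = 7948/8091.

7948/8091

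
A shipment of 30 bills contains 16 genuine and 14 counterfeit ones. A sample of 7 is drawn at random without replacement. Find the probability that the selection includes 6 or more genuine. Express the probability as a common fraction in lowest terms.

44/725

Total selections: C(30,7) = 2035800.
Favorable selections (6 or more genuine): C(16,6)·C(14,1) + C(16,7)·C(14,0) = 112112 + 11440 = 123552.
Probability = 123552/2035800 = 44/725.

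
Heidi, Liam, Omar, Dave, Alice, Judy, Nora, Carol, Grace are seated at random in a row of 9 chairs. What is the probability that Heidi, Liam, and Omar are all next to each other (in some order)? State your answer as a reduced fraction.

There are 9! = 362880 arrangements.
Treat the three as one block: 7! placements × 3! orders within the block = 5040·6 = 30240.
Probability = 30240/362880 = 1/12.

1/12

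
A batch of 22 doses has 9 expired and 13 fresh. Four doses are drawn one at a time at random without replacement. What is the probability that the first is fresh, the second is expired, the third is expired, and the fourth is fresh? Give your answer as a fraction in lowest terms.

468/7315

Multiply the conditional probabilities at each draw: 13/22 · 9/21 · 8/20 · 12/19 = 11232/175560 = 468/7315.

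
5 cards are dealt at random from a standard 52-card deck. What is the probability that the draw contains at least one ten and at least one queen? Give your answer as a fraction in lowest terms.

6509/64974

There are C(52,5) = 2598960 possible draws.
By inclusion-exclusion on the complements, draws missing all tens or all queens: C(48,5) + C(48,5) − C(44,5) = 1712304 + 1712304 − 1086008 = 2338600.
So draws with at least one of each: 2598960 − 2338600 = 260360, probability 260360/2598960 = 6509/64974.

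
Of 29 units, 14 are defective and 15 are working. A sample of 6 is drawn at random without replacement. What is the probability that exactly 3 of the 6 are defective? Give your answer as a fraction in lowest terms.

There are C(29,6) = 475020 ways to choose 6 from 29.
Selections with exactly 3 defective: choose 3 of the 14 defective and 3 of the 15 working, C(14,3)·C(15,3) = 364·455 = 165620.
Probability = 165620/475020 = 91/261.

91/261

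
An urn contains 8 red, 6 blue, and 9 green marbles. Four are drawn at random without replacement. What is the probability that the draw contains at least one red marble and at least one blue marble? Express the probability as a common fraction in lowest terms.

There are C(23,4) = 8855 possible draws.
By inclusion-exclusion on the complements, draws missing all red or all blue: C(15,4) + C(17,4) − C(9,4) = 1365 + 2380 − 126 = 3619.
So draws with at least one of each: 8855 − 3619 = 5236, probability 5236/8855 = 68/115.

68/115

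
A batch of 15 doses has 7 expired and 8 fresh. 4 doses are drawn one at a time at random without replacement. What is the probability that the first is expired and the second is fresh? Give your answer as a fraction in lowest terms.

Multiply the conditional probabilities at each draw: 7/15 · 8/14 = 56/210 = 4/15.

4/15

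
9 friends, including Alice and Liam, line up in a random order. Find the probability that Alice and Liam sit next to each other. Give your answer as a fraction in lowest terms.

There are 9! = 362880 arrangements.
Treat Alice and Liam as a block: 8! arrangements of the blocks × 2 orders within the block = 2·40320 = 80640.
Probability = 80640/362880 = 2/9.

2/9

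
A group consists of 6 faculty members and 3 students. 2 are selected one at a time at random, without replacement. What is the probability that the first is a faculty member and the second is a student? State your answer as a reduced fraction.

1/4

Multiply the conditional probabilities at each draw: 6/9 · 3/8 = 18/72 = 1/4.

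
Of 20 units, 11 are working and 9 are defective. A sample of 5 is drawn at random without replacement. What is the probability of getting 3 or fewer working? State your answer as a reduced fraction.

503/646

There are C(20,5) = 15504 ways to choose the 5.
Count the complement (more than 3 working): C(11,4)·C(9,1) + C(11,5)·C(9,0) = 2970 + 462 = 3432.
Probability = 1 − 3432/15504 = 12072/15504 = 503/646.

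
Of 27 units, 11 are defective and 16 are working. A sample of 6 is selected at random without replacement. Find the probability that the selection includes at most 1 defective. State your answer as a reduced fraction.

Total selections: C(27,6) = 296010.
Favorable selections (at most 1 defective): C(11,0)·C(16,6) + C(11,1)·C(16,5) = 8008 + 48048 = 56056.
Probability = 56056/296010 = 196/1035.

196/1035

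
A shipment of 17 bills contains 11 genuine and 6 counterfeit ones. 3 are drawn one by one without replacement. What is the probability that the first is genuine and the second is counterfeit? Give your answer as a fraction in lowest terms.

33/136

Multiply the conditional probabilities at each draw: 11/17 · 6/16 = 66/272 = 33/136.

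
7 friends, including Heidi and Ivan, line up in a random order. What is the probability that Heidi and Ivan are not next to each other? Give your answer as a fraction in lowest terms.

There are 7! = 5040 arrangements.
Arrangements with Heidi and Ivan adjacent: 2·6! = 1440.
So not adjacent: 5040 − 1440 = 3600, probability 3600/5040 = 5/7.

5/7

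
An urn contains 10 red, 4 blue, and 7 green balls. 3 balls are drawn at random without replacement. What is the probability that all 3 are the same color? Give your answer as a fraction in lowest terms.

159/1330

There are C(21,3) = 1330 ways to draw 3 balls.
All same color: C(10,3) + C(4,3) + C(7,3) = 120 + 4 + 35 = 159.
Probability = 159/1330.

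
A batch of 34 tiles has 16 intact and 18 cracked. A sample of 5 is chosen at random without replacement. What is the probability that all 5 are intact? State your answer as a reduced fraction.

There are C(34,5) = 278256 possible selections.
Selections with all intact: C(16,5) = 4368.
Probability = 4368/278256 = 91/5797.

91/5797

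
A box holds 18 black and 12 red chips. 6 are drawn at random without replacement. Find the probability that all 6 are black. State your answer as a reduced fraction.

There are C(30,6) = 593775 possible selections.
Selections with all black: C(18,6) = 18564.
Probability = 18564/593775 = 68/2175.

68/2175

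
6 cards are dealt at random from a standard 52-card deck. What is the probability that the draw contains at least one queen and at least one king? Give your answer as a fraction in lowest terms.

718637/5089630

There are C(52,6) = 20358520 possible draws.
By inclusion-exclusion on the complements, draws missing all queens or all kings: C(48,6) + C(48,6) − C(44,6) = 12271512 + 12271512 − 7059052 = 17483972.
So draws with at least one of each: 20358520 − 17483972 = 2874548, probability 2874548/20358520 = 718637/5089630.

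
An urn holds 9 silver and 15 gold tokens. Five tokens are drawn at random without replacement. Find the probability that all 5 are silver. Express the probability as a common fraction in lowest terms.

There are C(24,5) = 42504 possible selections.
Selections with all silver: C(9,5) = 126.
Probability = 126/42504 = 3/1012.

3/1012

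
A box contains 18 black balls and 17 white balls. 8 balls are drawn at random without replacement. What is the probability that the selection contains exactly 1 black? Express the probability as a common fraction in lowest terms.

The sample space is all 8-subsets of the 35: C(35,8) = 23535820.
Selections with exactly 1 black: choose 1 of the 18 black and 7 of the 17 white, C(18,1)·C(17,7) = 18·19448 = 350064.
Probability = 350064/23535820 = 468/31465.

468/31465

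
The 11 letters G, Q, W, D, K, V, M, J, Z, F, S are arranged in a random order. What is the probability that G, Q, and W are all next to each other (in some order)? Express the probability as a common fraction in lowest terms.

There are 11! = 39916800 arrangements.
Treat the three as one block: 9! placements × 3! orders within the block = 362880·6 = 2177280.
Probability = 2177280/39916800 = 3/55.

3/55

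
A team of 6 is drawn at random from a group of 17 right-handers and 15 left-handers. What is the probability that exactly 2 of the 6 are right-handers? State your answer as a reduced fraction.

The sample space is all 6-subsets of the 32: C(32,6) = 906192.
Selections with exactly 2 right-handers: choose 2 of the 17 right-handers and 4 of the 15 left-handers, C(17,2)·C(15,4) = 136·1365 = 185640.
Probability = 185640/906192 = 1105/5394.

1105/5394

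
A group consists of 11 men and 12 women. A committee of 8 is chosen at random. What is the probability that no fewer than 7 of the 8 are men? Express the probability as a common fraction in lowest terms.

There are C(23,8) = 490314 ways to choose the 8.
Favorable selections (no fewer than 7 men): C(11,7)·C(12,1) + C(11,8)·C(12,0) = 3960 + 165 = 4125.
Probability = 4125/490314 = 125/14858.

125/14858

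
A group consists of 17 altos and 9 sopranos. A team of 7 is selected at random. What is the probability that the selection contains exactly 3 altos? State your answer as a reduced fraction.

There are C(26,7) = 657800 ways to choose 7 from 26.
Selections with exactly 3 altos: choose 3 of the 17 altos and 4 of the 9 sopranos, C(17,3)·C(9,4) = 680·126 = 85680.
Probability = 85680/657800 = 2142/16445.

2142/16445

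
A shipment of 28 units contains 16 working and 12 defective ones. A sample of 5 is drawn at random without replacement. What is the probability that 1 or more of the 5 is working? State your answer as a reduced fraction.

There are C(28,5) = 98280 ways to choose the 5.
The complement is all 5 are defective: C(12,5) = 792.
Probability = 1 − 792/98280 = 97488/98280 = 1354/1365.

1354/1365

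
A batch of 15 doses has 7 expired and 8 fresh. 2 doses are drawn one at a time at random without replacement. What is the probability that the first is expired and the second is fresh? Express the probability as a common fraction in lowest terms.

Multiply the conditional probabilities at each draw: 7/15 · 8/14 = 56/210 = 4/15.

4/15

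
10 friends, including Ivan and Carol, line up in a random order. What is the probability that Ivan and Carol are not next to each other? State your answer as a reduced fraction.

4/5

There are 10! = 3628800 arrangements.
Arrangements with Ivan and Carol adjacent: 2·9! = 725760.
So not adjacent: 3628800 − 725760 = 2903040, probability 2903040/3628800 = 4/5.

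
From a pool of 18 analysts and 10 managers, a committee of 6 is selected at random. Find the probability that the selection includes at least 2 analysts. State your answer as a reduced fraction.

8857/8970

Total selections: C(28,6) = 376740.
Count the complement (fewer than 2 analysts): C(18,0)·C(10,6) + C(18,1)·C(10,5) = 210 + 4536 = 4746.
Probability = 1 − 4746/376740 = 371994/376740 = 8857/8970.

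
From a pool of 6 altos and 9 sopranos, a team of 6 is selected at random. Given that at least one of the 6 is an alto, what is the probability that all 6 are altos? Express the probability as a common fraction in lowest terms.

1/4921

Work in counts. Selections with at least one alto: C(15,6) − C(9,6) = 5005 − 84 = 4921.
Of those, selections where all 6 are altos: C(6,6) = 1.
Conditional probability = 1/4921.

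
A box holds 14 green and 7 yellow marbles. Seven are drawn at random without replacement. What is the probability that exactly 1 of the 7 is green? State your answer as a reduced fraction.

The sample space is all 7-subsets of the 21: C(21,7) = 116280.
Selections with exactly 1 green: choose 1 of the 14 green and 6 of the 7 yellow, C(14,1)·C(7,6) = 14·7 = 98.
Probability = 98/116280 = 49/58140.

49/58140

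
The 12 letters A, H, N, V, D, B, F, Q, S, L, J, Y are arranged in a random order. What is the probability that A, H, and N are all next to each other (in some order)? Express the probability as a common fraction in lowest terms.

There are 12! = 479001600 arrangements.
Treat the three as one block: 10! placements × 3! orders within the block = 3628800·6 = 21772800.
Probability = 21772800/479001600 = 1/22.

1/22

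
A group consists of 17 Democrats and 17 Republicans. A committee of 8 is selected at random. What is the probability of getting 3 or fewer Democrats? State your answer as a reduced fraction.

Total selections: C(34,8) = 18156204.
Favorable selections (3 or fewer Democrats): C(17,0)·C(17,8) + C(17,1)·C(17,7) + C(17,2)·C(17,6) + C(17,3)·C(17,5) = 24310 + 330616 + 1683136 + 4207840 = 6245902.
Probability = 6245902/18156204 = 183703/534006.

183703/534006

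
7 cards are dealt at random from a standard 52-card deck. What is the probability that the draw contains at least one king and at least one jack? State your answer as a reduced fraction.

3105873/16723070

There are C(52,7) = 133784560 possible draws.
By inclusion-exclusion on the complements, draws missing all kings or all jacks: C(48,7) + C(48,7) − C(44,7) = 73629072 + 73629072 − 38320568 = 108937576.
So draws with at least one of each: 133784560 − 108937576 = 24846984, probability 24846984/133784560 = 3105873/16723070.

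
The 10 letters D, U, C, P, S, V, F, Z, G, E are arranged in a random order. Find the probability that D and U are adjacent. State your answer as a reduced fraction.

1/5

There are 10! = 3628800 arrangements.
Treat D and U as a block: 9! arrangements of the blocks × 2 orders within the block = 2·362880 = 725760.
Probability = 725760/3628800 = 1/5.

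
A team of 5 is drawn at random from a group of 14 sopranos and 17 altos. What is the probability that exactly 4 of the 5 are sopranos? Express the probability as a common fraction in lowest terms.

Total number of selections: C(31,5) = 169911.
Selections with exactly 4 sopranos: choose 4 of the 14 sopranos and 1 of the 17 altos, C(14,4)·C(17,1) = 1001·17 = 17017.
Probability = 17017/169911 = 2431/24273.

2431/24273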